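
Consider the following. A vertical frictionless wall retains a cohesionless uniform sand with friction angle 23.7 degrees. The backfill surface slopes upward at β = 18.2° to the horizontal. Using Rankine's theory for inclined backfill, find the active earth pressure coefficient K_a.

K_a = cos β · (cos β − √(cos²β − cos²φ)) / (cos β + √(cos²β − cos²φ)).
cos β = 0.9500, cos φ = 0.9157, √(cos²β − cos²φ) = 0.2530.
K_a = 0.9500 × (0.9500 − 0.2530)/(0.9500 + 0.2530) = 0.5504.

0.550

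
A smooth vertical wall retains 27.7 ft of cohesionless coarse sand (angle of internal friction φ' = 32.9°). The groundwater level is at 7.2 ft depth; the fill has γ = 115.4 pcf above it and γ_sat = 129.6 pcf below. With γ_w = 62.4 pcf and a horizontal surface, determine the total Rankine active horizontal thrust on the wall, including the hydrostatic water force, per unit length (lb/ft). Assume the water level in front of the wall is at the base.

23200 lb/ft

K_a = tan²(45° − φ/2) = 0.2960.
γ' = 129.6 − 62.4 = 67.20 pcf. Depth below WT = 20.5 ft.
σ'_h at WT = K_a γ d_w = 246.0 psf; at base = 246.0 + K_a γ' × 20.5 = 653.8 psf.
P₁ (0–7.2 ft) = ½×246.0×7.2 = 885.5. P₂ (7.2–27.7 ft) = ½(246.0+653.8)×20.5 = 9222.
P_w = ½ γ_w h₂² = 0.5×62.4×20.5² = 13110. Total = 885.5+9222+13110 = 23220 lb/ft.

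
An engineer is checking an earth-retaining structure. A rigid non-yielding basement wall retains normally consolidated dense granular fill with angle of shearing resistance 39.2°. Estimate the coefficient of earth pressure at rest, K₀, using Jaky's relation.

K₀ = 1 − sin φ' = 1 − sin 39.2° = 0.3680.

0.368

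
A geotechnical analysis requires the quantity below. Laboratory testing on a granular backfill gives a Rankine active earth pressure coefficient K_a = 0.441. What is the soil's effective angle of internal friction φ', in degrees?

K_a = tan²(45° − φ/2) ⇒ 45° − φ/2 = arctan(√0.441) = 33.59°.
φ = 2(45° − 33.59°) = 22.83°.

22.8°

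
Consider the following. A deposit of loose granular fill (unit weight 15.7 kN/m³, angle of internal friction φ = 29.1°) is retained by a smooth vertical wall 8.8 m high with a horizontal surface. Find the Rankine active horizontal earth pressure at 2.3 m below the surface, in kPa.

12.5 kPa

K_a = (1 − sin φ)/(1 + sin φ) = 0.3456.
σ_h = K_a γ z = 0.3456 × 15.7 × 2.3 = 12.48 kPa.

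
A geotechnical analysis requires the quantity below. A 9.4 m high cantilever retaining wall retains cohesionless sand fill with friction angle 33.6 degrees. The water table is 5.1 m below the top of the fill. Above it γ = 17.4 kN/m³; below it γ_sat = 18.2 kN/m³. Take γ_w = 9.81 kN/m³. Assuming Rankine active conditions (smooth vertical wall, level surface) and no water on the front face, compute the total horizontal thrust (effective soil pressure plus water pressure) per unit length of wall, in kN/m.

288 kN/m

K_a = tan²(45° − φ/2) = 0.2875.
γ' = 18.2 − 9.81 = 8.390 kN/m³. Depth below WT = 4.3 m.
σ'_h at WT = K_a γ d_w = 25.51 kPa; at base = 25.51 + K_a γ' × 4.3 = 35.89 kPa.
P₁ (0–5.1 m) = ½×25.51×5.1 = 65.06. P₂ (5.1–9.4 m) = ½(25.51+35.89)×4.3 = 132.0.
P_w = ½ γ_w h₂² = 0.5×9.81×4.3² = 90.69. Total = 65.06+132.0+90.69 = 287.8 kN/m.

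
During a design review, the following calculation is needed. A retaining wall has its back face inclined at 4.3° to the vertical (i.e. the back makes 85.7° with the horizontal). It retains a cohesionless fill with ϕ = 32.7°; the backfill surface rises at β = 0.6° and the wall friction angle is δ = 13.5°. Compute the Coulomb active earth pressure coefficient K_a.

0.306

K_a = sin²(α+φ) / [sin²α · sin(α−δ) · (1 + √{sin(φ+δ)sin(φ−β) / (sin(α−δ)sin(α+β))})²].
With α = 85.7°, φ = 32.7°, δ = 13.5°, β = 0.6°: K_a = 0.3056.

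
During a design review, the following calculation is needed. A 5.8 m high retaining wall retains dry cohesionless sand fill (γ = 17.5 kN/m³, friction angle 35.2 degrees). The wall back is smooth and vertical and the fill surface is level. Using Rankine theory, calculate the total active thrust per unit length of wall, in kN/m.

79.1 kN/m

K_a = tan²(45° − φ/2) = 0.2687.
P_a = ½ K_a γ H² = 0.5 × 0.2687 × 17.5 × 5.8² = 79.09 kN/m.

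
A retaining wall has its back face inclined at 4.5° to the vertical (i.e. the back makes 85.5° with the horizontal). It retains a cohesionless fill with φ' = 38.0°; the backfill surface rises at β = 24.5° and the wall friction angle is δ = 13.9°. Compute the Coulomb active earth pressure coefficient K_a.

K_a = sin²(α+φ) / [sin²α · sin(α−δ) · (1 + √{sin(φ+δ)sin(φ−β) / (sin(α−δ)sin(α+β))})²].
With α = 85.5°, φ = 38.0°, δ = 13.9°, β = 24.5°: K_a = 0.3488.

0.349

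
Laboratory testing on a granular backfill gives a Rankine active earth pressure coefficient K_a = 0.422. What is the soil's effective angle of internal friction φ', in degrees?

K_a = tan²(45° − φ/2) ⇒ 45° − φ/2 = arctan(√0.422) = 33.01°.
φ = 2(45° − 33.01°) = 23.98°.

24.0°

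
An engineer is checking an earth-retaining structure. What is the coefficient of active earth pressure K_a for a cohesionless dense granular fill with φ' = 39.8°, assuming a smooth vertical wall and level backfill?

0.219

K_a = tan²(45° − φ/2) = tan²(25.10°) = 0.2194.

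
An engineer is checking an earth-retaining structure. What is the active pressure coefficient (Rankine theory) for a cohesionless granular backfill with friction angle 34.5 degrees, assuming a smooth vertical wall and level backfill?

K_a = tan²(45° − φ/2) = tan²(27.75°) = 0.2768.

0.277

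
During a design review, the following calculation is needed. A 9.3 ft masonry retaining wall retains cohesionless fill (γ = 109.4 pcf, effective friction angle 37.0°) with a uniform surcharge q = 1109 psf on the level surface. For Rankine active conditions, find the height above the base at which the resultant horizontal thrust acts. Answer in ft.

4.16 ft

K_a = 0.2486.
Triangular part P₁ = ½K_aγH² = 1176 at H/3 = 3.100 ft; rectangular part P₂ = K_a q H = 2564 at H/2 = 4.650 ft.
ȳ = (P₁·3.100 + P₂·4.650)/(P₁+P₂) = 4.163 ft.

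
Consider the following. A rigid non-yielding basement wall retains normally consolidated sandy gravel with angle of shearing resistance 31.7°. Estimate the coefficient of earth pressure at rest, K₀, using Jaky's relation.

0.475

K₀ = 1 − sin φ' = 1 − sin 31.7° = 0.4745.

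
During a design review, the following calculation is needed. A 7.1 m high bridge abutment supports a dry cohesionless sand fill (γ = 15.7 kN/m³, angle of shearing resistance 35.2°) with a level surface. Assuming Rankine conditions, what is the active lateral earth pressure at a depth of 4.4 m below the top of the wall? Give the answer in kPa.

K_a = (1 − sin φ)/(1 + sin φ) = 0.2687.
σ_h = K_a γ z = 0.2687 × 15.7 × 4.4 = 18.56 kPa.

18.6 kPa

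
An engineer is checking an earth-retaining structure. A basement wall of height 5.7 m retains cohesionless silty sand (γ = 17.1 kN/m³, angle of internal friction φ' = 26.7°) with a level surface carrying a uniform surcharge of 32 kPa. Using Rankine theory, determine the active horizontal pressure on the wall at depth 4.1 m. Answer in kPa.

38.8 kPa

K_a = (1 − sin φ)/(1 + sin φ) = 0.3800.
σ_v = γz + q = 17.1 × 4.1 + 32 = 102.1 kPa.
σ_h = K_a σ_v = 0.3800 × 102.1 = 38.80 kPa.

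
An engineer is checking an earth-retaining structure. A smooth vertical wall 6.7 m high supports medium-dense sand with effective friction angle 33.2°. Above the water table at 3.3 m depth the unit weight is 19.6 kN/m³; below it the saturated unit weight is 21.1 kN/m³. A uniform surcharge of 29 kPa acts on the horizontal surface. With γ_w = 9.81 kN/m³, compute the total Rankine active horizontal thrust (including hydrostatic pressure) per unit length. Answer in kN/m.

K_a = tan²(45° − φ/2) = 0.2924.
γ' = 21.1 − 9.81 = 11.29 kN/m³. h₂ = H − d_w = 3.4 m.
σ'_h: at surface K_a·q = 8.478; at WT K_a(q+γd_w) = 27.39; at base K_a(q+γd_w+γ'h₂) = 38.61 kPa.
P₁ = ½(8.478+27.39)×3.3 = 59.18; P₂ = ½(27.39+38.61)×3.4 = 112.2; P_w = ½γ_w h₂² = 56.70.
Total = 59.18+112.2+56.70 = 228.1 kN/m.

228 kN/m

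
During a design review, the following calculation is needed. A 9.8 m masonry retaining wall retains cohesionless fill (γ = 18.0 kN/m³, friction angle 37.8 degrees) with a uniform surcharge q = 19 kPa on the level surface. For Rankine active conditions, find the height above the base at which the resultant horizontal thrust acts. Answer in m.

K_a = 0.2400.
Triangular part P₁ = ½K_aγH² = 207.4 at H/3 = 3.267 m; rectangular part P₂ = K_a q H = 44.69 at H/2 = 4.900 m.
ȳ = (P₁·3.267 + P₂·4.900)/(P₁+P₂) = 3.556 m.

3.56 m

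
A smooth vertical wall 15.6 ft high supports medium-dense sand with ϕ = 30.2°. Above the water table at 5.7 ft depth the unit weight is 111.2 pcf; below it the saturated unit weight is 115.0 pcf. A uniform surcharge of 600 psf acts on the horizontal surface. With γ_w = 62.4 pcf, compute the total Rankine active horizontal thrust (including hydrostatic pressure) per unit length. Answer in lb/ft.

K_a = tan²(45° − φ/2) = 0.3307.
γ' = 115.0 − 62.4 = 52.60 pcf. h₂ = H − d_w = 9.9 ft.
σ'_h: at surface K_a·q = 198.4; at WT K_a(q+γd_w) = 408.0; at base K_a(q+γd_w+γ'h₂) = 580.2 psf.
P₁ = ½(198.4+408.0)×5.7 = 1728; P₂ = ½(408.0+580.2)×9.9 = 4891; P_w = ½γ_w h₂² = 3058.
Total = 1728+4891+3058 = 9677 lb/ft.

9680 lb/ft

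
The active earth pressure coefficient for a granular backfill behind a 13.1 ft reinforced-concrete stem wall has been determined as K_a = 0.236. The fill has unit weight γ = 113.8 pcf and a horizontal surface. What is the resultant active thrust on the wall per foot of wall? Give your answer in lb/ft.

P = ½ K_a γ H² = 0.5 × 0.236 × 113.8 × 13.1² = 2304 lb/ft.

2300 lb/ft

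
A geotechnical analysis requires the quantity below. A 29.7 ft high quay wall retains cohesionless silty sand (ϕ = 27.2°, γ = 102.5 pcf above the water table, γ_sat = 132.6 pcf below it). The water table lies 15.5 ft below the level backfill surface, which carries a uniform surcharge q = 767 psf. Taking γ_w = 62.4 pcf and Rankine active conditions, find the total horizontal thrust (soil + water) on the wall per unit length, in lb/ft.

K_a = tan²(45° − φ/2) = 0.3726.
γ' = 132.6 − 62.4 = 70.20 pcf. h₂ = H − d_w = 14.2 ft.
σ'_h: at surface K_a·q = 285.8; at WT K_a(q+γd_w) = 877.7; at base K_a(q+γd_w+γ'h₂) = 1249 psf.
P₁ = ½(285.8+877.7)×15.5 = 9017; P₂ = ½(877.7+1249)×14.2 = 15100; P_w = ½γ_w h₂² = 6291.
Total = 9017+15100+6291 = 30410 lb/ft.

30400 lb/ft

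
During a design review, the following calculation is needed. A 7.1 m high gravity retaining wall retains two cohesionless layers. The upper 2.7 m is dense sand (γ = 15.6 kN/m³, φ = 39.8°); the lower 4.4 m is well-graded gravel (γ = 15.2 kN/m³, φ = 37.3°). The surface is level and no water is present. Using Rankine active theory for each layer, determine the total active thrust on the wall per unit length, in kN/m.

94.0 kN/m

K_a1 = tan²(45°−39.8°/2) = 0.2194; K_a2 = tan²(45°−37.3°/2) = 0.2453.
Layer 1: σ at base = K_a1 γ₁ h₁ = 9.242 kPa; P₁ = ½×9.242×2.7 = 12.48.
Layer 2: σ_v at top = γ₁h₁ = 42.12; σ_h top = K_a2×42.12 = 10.33; σ_h base = K_a2×(42.12+15.2×4.4) = 26.74.
P₂ = ½(10.33+26.74)×4.4 = 81.57. Total P_a = 12.48+81.57 = 94.04 kN/m.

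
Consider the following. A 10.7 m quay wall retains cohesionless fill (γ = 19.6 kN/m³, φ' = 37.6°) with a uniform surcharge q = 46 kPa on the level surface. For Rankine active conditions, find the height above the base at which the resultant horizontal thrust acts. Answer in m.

4.11 m

K_a = 0.2421.
Triangular part P₁ = ½K_aγH² = 271.7 at H/3 = 3.567 m; rectangular part P₂ = K_a q H = 119.2 at H/2 = 5.350 m.
ȳ = (P₁·3.567 + P₂·5.350)/(P₁+P₂) = 4.110 m.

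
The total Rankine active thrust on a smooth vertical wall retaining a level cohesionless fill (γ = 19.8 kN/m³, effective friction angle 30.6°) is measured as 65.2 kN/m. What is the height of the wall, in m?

4.50 m

K_a = 0.3253. P_a = ½ K_a γ H² ⇒ H = √(2P_a/(K_a γ)).
H = √(2×65.2/(0.3253×19.8)) = 4.499 m.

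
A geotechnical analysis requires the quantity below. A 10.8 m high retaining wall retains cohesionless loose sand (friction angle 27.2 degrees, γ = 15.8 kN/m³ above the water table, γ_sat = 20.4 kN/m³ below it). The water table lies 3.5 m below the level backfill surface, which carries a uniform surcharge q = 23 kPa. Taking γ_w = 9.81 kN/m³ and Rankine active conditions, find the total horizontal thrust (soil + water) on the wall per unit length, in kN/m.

646 kN/m

K_a = tan²(45° − φ/2) = 0.3726.
γ' = 20.4 − 9.81 = 10.59 kN/m³. h₂ = H − d_w = 7.3 m.
σ'_h: at surface K_a·q = 8.570; at WT K_a(q+γd_w) = 29.17; at base K_a(q+γd_w+γ'h₂) = 57.98 kPa.
P₁ = ½(8.570+29.17)×3.5 = 66.05; P₂ = ½(29.17+57.98)×7.3 = 318.1; P_w = ½γ_w h₂² = 261.4.
Total = 66.05+318.1+261.4 = 645.5 kN/m.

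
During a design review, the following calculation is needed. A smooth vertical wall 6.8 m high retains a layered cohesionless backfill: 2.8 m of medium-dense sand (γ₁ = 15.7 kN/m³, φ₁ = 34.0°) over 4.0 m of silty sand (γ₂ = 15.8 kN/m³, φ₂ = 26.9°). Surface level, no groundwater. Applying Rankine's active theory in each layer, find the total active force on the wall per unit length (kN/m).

131 kN/m

K_a1 = tan²(45°−34.0°/2) = 0.2827; K_a2 = tan²(45°−26.9°/2) = 0.3770.
Layer 1: σ at base = K_a1 γ₁ h₁ = 12.43 kPa; P₁ = ½×12.43×2.8 = 17.40.
Layer 2: σ_v at top = γ₁h₁ = 43.96; σ_h top = K_a2×43.96 = 16.57; σ_h base = K_a2×(43.96+15.8×4.0) = 40.40.
P₂ = ½(16.57+40.40)×4.0 = 113.9. Total P_a = 17.40+113.9 = 131.3 kN/m.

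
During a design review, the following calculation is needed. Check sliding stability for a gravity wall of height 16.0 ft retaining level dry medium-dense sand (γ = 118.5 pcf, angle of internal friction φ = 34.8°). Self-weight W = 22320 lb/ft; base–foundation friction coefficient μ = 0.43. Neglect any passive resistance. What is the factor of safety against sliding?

K_a = tan²(45° − 34.8°/2) = 0.2733.
P_a = ½K_aγH² = 0.5×0.2733×118.5×16.0² = 4146 lb/ft, acting at H/3 = 5.333 ft above the base.
FS_sliding = μW / P_a = 0.43×22320 / 4146 = 2.315.

2.32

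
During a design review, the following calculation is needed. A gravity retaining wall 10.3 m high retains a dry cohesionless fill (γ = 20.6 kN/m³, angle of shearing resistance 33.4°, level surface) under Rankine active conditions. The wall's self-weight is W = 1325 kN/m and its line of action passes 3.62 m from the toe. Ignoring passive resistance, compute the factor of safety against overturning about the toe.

4.41

K_a = tan²(45° − 33.4°/2) = 0.2899.
P_a = ½K_aγH² = 0.5×0.2899×20.6×10.3² = 316.8 kN/m, acting at H/3 = 3.433 m above the base.
Overturning moment M_o = P_a × H/3 = 316.8 × 3.433 = 1088.
Resisting moment M_r = W × 3.62 = 1325 × 3.62 = 4796.
FS_overturning = M_r/M_o = 4796/1088 = 4.410.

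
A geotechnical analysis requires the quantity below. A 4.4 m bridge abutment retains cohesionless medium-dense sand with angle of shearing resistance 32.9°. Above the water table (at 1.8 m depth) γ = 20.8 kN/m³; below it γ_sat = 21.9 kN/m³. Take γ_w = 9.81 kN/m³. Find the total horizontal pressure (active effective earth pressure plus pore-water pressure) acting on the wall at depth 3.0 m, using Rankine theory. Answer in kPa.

27.2 kPa

K_a = (1 − sin φ)/(1 + sin φ) = 0.2960.
γ' = 21.9 − 9.81 = 12.09 kN/m³.
Effective vertical stress at 3.0 m: σ'_v = 20.8×1.8 + 12.09×1.20 = 51.95 kPa.
σ'_h = K_a σ'_v = 0.2960 × 51.95 = 15.38 kPa; u = γ_w × 1.20 = 11.77 kPa.
Total σ_h = 15.38 + 11.77 = 27.15 kPa.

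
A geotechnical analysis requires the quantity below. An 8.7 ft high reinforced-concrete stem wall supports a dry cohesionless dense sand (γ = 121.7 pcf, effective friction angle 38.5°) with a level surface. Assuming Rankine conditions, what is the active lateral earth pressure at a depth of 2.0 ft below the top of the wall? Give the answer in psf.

56.6 psf

K_a = (1 − sin φ)/(1 + sin φ) = 0.2327.
σ_h = K_a γ z = 0.2327 × 121.7 × 2.0 = 56.63 psf.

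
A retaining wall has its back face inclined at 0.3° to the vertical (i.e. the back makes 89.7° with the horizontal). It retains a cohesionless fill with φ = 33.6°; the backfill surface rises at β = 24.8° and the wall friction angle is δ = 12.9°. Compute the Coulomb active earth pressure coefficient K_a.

0.391

K_a = sin²(α+φ) / [sin²α · sin(α−δ) · (1 + √{sin(φ+δ)sin(φ−β) / (sin(α−δ)sin(α+β))})²].
With α = 89.7°, φ = 33.6°, δ = 12.9°, β = 24.8°: K_a = 0.3914.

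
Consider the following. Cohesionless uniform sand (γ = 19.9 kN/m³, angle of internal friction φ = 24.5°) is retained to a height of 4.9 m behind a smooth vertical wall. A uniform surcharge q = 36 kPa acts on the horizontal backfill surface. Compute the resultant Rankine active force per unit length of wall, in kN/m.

172 kN/m

K_a = tan²(45° − φ/2) = 0.4137.
Soil triangle: ½ K_a γ H² = 0.5×0.4137×19.9×4.9² = 98.84 kN/m.
Surcharge rectangle: K_a q H = 0.4137×36×4.9 = 72.98 kN/m.
Total = 98.84 + 72.98 = 171.8 kN/m.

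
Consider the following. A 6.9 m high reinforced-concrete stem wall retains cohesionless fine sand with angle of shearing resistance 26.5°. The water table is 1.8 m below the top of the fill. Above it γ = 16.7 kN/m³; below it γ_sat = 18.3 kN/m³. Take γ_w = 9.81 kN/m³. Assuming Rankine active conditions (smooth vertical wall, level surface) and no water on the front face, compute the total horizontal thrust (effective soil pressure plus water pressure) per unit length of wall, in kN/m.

239 kN/m

K_a = tan²(45° − φ/2) = 0.3829.
γ' = 18.3 − 9.81 = 8.490 kN/m³. Depth below WT = 5.1 m.
σ'_h at WT = K_a γ d_w = 11.51 kPa; at base = 11.51 + K_a γ' × 5.1 = 28.09 kPa.
P₁ (0–1.8 m) = ½×11.51×1.8 = 10.36. P₂ (1.8–6.9 m) = ½(11.51+28.09)×5.1 = 101.0.
P_w = ½ γ_w h₂² = 0.5×9.81×5.1² = 127.6. Total = 10.36+101.0+127.6 = 238.9 kN/m.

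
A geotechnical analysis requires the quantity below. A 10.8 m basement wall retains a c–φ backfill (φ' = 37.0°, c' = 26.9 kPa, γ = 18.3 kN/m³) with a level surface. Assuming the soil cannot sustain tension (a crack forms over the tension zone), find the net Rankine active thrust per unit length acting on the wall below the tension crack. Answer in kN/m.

K_a = 0.2486; √K_a = 0.4986.
Tension-crack depth z_c = 2c/(γ√K_a) = 2×26.9/(18.3×0.4986) = 5.897 m.
σ_a at base = K_a γ H − 2c√K_a = 0.2486×18.3×10.8 − 2×26.9×0.4986 = 22.31 kPa.
P_a = ½ × 22.31 × (H − z_c) = 0.5×22.31×4.903 = 54.69 kN/m.

54.7 kN/m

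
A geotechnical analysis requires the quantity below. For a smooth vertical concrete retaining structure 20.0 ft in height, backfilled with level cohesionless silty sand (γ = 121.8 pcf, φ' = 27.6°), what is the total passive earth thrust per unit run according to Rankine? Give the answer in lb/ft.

66400 lb/ft

K_p = tan²(45° + φ/2) = 2.726.
P_p = ½ K_p γ H² = 0.5 × 2.726 × 121.8 × 20.0² = 66420 lb/ft.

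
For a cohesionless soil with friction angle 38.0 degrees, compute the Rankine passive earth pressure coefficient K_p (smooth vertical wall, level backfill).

K_p = (1 + sin φ)/(1 − sin φ) = tan²(45° + 38.0°/2) = 4.204.

4.20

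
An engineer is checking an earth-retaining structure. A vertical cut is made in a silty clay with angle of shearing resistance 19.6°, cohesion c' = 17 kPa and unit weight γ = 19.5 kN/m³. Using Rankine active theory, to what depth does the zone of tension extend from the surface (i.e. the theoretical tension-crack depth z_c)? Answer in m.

K_a = tan²(45° − 19.6°/2) = 0.4976; √K_a = 0.7054.
The active pressure is zero where K_a γ z = 2c√K_a, so z_c = 2c/(γ√K_a) = 2×17/(19.5×0.7054) = 2.472 m.

2.47 m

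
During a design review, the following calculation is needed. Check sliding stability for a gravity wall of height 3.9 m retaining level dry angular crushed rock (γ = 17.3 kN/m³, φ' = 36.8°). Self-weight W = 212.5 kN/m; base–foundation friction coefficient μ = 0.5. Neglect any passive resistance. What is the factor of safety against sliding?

3.22

K_a = tan²(45° − 36.8°/2) = 0.2508.
P_a = ½K_aγH² = 0.5×0.2508×17.3×3.9² = 32.99 kN/m, acting at H/3 = 1.300 m above the base.
FS_sliding = μW / P_a = 0.5×212.5 / 32.99 = 3.220.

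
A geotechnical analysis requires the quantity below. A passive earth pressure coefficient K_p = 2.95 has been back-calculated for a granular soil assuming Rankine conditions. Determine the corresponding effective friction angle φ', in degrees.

K_p = (1+sin φ)/(1−sin φ) ⇒ sin φ = (K_p − 1)/(K_p + 1) = 0.4937.
φ = arcsin(0.4937) = 29.58°.

29.6°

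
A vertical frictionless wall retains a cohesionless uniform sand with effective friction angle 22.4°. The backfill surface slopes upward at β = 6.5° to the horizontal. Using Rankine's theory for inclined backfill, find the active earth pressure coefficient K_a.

0.461

K_a = cos β · (cos β − √(cos²β − cos²φ)) / (cos β + √(cos²β − cos²φ)).
cos β = 0.9936, cos φ = 0.9245, √(cos²β − cos²φ) = 0.3639.
K_a = 0.9936 × (0.9936 − 0.3639)/(0.9936 + 0.3639) = 0.4609.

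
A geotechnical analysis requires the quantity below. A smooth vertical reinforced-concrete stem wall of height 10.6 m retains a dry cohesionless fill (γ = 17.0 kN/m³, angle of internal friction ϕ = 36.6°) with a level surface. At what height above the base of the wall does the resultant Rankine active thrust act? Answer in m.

3.53 m

K_a = 0.2530.
The pressure distribution is triangular, so the resultant acts at H/3 above the base = 10.6/3 = 3.533 m.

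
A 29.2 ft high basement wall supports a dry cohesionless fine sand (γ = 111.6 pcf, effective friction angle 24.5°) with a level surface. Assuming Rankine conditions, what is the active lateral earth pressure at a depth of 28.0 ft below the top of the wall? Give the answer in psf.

K_a = (1 − sin φ)/(1 + sin φ) = 0.4137.
σ_h = K_a γ z = 0.4137 × 111.6 × 28.0 = 1293 psf.

1290 psf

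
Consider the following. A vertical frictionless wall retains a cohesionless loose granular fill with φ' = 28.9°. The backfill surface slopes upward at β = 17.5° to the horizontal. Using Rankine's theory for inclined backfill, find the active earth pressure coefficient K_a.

K_a = cos β · (cos β − √(cos²β − cos²φ)) / (cos β + √(cos²β − cos²φ)).
cos β = 0.9537, cos φ = 0.8755, √(cos²β − cos²φ) = 0.3783.
K_a = 0.9537 × (0.9537 − 0.3783)/(0.9537 + 0.3783) = 0.4120.

0.412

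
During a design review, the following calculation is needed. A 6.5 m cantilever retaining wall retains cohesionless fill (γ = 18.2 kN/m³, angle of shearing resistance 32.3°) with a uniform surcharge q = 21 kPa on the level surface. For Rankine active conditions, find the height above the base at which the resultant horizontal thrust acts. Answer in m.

2.45 m

K_a = 0.3035.
Triangular part P₁ = ½K_aγH² = 116.7 at H/3 = 2.167 m; rectangular part P₂ = K_a q H = 41.43 at H/2 = 3.250 m.
ȳ = (P₁·2.167 + P₂·3.250)/(P₁+P₂) = 2.451 m.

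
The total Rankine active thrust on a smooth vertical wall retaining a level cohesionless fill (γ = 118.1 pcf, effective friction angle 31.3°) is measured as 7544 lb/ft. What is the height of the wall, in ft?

K_a = 0.3162. P_a = ½ K_a γ H² ⇒ H = √(2P_a/(K_a γ)).
H = √(2×7544/(0.3162×118.1)) = 20.10 ft.

20.1 ft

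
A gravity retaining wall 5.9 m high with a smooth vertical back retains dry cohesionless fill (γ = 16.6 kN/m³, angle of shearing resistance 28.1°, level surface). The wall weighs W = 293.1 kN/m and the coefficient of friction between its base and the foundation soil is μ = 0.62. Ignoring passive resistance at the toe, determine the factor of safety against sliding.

1.75

K_a = tan²(45° − 28.1°/2) = 0.3596.
P_a = ½K_aγH² = 0.5×0.3596×16.6×5.9² = 103.9 kN/m, acting at H/3 = 1.967 m above the base.
FS_sliding = μW / P_a = 0.62×293.1 / 103.9 = 1.749.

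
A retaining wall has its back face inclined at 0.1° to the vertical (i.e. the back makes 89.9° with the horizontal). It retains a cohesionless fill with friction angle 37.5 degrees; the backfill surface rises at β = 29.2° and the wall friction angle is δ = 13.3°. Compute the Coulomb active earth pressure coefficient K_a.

K_a = sin²(α+φ) / [sin²α · sin(α−δ) · (1 + √{sin(φ+δ)sin(φ−β) / (sin(α−δ)sin(α+β))})²].
With α = 89.9°, φ = 37.5°, δ = 13.3°, β = 29.2°: K_a = 0.3493.

0.349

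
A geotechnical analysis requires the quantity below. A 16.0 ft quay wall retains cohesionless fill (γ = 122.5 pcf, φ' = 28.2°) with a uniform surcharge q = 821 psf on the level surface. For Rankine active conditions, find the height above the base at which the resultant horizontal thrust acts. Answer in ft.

6.55 ft

K_a = 0.3582.
Triangular part P₁ = ½K_aγH² = 5616 at H/3 = 5.333 ft; rectangular part P₂ = K_a q H = 4705 at H/2 = 8.000 ft.
ȳ = (P₁·5.333 + P₂·8.000)/(P₁+P₂) = 6.549 ft.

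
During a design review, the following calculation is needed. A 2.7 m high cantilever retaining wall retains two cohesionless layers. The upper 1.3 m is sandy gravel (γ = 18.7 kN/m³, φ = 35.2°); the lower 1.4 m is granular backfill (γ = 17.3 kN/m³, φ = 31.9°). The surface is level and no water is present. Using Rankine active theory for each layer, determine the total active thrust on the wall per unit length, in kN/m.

K_a1 = tan²(45°−35.2°/2) = 0.2687; K_a2 = tan²(45°−31.9°/2) = 0.3085.
Layer 1: σ at base = K_a1 γ₁ h₁ = 6.532 kPa; P₁ = ½×6.532×1.3 = 4.246.
Layer 2: σ_v at top = γ₁h₁ = 24.31; σ_h top = K_a2×24.31 = 7.500; σ_h base = K_a2×(24.31+17.3×1.4) = 14.97.
P₂ = ½(7.500+14.97)×1.4 = 15.73. Total P_a = 4.246+15.73 = 19.98 kN/m.

20.0 kN/m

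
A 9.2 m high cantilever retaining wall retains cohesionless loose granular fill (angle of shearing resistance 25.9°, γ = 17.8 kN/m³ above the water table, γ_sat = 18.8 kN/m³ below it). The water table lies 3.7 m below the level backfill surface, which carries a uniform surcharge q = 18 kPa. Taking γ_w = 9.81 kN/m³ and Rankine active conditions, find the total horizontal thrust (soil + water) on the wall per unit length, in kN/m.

K_a = tan²(45° − φ/2) = 0.3920.
γ' = 18.8 − 9.81 = 8.990 kN/m³. h₂ = H − d_w = 5.5 m.
σ'_h: at surface K_a·q = 7.056; at WT K_a(q+γd_w) = 32.87; at base K_a(q+γd_w+γ'h₂) = 52.25 kPa.
P₁ = ½(7.056+32.87)×3.7 = 73.87; P₂ = ½(32.87+52.25)×5.5 = 234.1; P_w = ½γ_w h₂² = 148.4.
Total = 73.87+234.1+148.4 = 456.3 kN/m.

456 kN/m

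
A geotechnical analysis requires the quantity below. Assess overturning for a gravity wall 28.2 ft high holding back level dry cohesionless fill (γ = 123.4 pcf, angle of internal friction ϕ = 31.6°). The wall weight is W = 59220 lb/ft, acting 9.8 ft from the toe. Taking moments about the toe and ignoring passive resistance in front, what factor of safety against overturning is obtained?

4.03

K_a = tan²(45° − 31.6°/2) = 0.3123.
P_a = ½K_aγH² = 0.5×0.3123×123.4×28.2² = 15330 lb/ft, acting at H/3 = 9.400 ft above the base.
Overturning moment M_o = P_a × H/3 = 15330 × 9.400 = 144100.
Resisting moment M_r = W × 9.8 = 59220 × 9.8 = 580400.
FS_overturning = M_r/M_o = 580400/144100 = 4.029.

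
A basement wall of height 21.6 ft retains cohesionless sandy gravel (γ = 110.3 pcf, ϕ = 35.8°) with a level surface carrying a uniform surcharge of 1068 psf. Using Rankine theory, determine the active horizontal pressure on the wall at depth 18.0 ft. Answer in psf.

800 psf

K_a = (1 − sin φ)/(1 + sin φ) = 0.2619.
σ_v = γz + q = 110.3 × 18.0 + 1068 = 3053 psf.
σ_h = K_a σ_v = 0.2619 × 3053 = 799.6 psf.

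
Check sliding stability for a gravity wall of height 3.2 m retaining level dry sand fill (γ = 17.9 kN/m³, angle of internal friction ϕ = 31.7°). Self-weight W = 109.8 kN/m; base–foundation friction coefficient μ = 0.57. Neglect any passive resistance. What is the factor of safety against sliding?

K_a = tan²(45° − 31.7°/2) = 0.3111.
P_a = ½K_aγH² = 0.5×0.3111×17.9×3.2² = 28.51 kN/m, acting at H/3 = 1.067 m above the base.
FS_sliding = μW / P_a = 0.57×109.8 / 28.51 = 2.195.

2.20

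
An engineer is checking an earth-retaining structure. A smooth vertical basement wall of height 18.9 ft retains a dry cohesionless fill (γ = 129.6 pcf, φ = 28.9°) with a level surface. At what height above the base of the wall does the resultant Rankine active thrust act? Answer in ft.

6.30 ft

K_a = 0.3484.
The pressure distribution is triangular, so the resultant acts at H/3 above the base = 18.9/3 = 6.300 ft.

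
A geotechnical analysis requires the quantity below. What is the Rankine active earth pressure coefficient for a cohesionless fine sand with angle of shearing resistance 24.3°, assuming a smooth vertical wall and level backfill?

0.417

K_a = (1 − sin φ)/(1 + sin φ) = (1 − sin 24.3°)/(1 + sin 24.3°) = 0.4169.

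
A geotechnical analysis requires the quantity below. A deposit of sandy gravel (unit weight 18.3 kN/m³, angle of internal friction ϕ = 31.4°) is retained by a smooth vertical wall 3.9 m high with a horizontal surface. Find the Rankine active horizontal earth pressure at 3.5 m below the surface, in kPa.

K_a = (1 − sin φ)/(1 + sin φ) = 0.3149.
σ_h = K_a γ z = 0.3149 × 18.3 × 3.5 = 20.17 kPa.

20.2 kPa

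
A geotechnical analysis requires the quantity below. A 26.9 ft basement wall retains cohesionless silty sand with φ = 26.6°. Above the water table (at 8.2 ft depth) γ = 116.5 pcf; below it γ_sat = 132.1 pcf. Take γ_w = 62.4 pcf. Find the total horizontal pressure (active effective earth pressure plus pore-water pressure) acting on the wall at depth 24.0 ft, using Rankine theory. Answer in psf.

1770 psf

K_a = (1 − sin φ)/(1 + sin φ) = 0.3814.
γ' = 132.1 − 62.4 = 69.70 pcf.
Effective vertical stress at 24.0 ft: σ'_v = 116.5×8.2 + 69.70×15.8 = 2057 psf.
σ'_h = K_a σ'_v = 0.3814 × 2057 = 784.5 psf; u = γ_w × 15.8 = 985.9 psf.
Total σ_h = 784.5 + 985.9 = 1770 psf.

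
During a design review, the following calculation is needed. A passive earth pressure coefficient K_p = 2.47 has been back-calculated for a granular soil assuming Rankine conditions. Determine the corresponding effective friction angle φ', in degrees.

K_p = (1+sin φ)/(1−sin φ) ⇒ sin φ = (K_p − 1)/(K_p + 1) = 0.4236.
φ = arcsin(0.4236) = 25.06°.

25.1°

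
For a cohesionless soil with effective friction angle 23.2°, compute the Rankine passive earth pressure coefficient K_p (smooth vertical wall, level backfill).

K_p = (1 + sin φ)/(1 − sin φ) = tan²(45° + 23.2°/2) = 2.300.

2.30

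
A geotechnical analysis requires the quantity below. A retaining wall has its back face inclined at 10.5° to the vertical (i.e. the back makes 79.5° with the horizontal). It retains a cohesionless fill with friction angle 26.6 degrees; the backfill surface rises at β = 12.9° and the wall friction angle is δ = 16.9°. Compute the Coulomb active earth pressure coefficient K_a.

K_a = sin²(α+φ) / [sin²α · sin(α−δ) · (1 + √{sin(φ+δ)sin(φ−β) / (sin(α−δ)sin(α+β))})²].
With α = 79.5°, φ = 26.6°, δ = 16.9°, β = 12.9°: K_a = 0.5269.

0.527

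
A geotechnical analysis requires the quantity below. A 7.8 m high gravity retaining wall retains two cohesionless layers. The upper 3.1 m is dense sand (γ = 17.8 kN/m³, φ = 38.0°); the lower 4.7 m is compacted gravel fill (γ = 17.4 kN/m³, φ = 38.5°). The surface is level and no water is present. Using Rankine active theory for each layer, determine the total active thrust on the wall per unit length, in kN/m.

K_a1 = tan²(45°−38.0°/2) = 0.2379; K_a2 = tan²(45°−38.5°/2) = 0.2327.
Layer 1: σ at base = K_a1 γ₁ h₁ = 13.13 kPa; P₁ = ½×13.13×3.1 = 20.35.
Layer 2: σ_v at top = γ₁h₁ = 55.18; σ_h top = K_a2×55.18 = 12.84; σ_h base = K_a2×(55.18+17.4×4.7) = 31.86.
P₂ = ½(12.84+31.86)×4.7 = 105.1. Total P_a = 20.35+105.1 = 125.4 kN/m.

125 kN/m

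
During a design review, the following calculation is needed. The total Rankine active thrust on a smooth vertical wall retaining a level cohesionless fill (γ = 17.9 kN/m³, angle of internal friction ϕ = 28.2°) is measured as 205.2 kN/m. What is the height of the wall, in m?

K_a = 0.3582. P_a = ½ K_a γ H² ⇒ H = √(2P_a/(K_a γ)).
H = √(2×205.2/(0.3582×17.9)) = 8.001 m.

8.00 m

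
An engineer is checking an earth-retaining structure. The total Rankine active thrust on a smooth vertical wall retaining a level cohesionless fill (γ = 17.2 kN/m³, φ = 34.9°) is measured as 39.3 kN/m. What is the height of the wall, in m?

4.10 m

K_a = 0.2721. P_a = ½ K_a γ H² ⇒ H = √(2P_a/(K_a γ)).
H = √(2×39.3/(0.2721×17.2)) = 4.098 m.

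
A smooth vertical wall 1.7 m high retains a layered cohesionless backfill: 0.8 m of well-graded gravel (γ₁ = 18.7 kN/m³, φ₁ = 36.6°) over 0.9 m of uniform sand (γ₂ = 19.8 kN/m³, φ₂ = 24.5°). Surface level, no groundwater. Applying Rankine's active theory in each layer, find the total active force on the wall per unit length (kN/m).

10.4 kN/m

K_a1 = tan²(45°−36.6°/2) = 0.2530; K_a2 = tan²(45°−24.5°/2) = 0.4137.
Layer 1: σ at base = K_a1 γ₁ h₁ = 3.784 kPa; P₁ = ½×3.784×0.8 = 1.514.
Layer 2: σ_v at top = γ₁h₁ = 14.96; σ_h top = K_a2×14.96 = 6.189; σ_h base = K_a2×(14.96+19.8×0.9) = 13.56.
P₂ = ½(6.189+13.56)×0.9 = 8.888. Total P_a = 1.514+8.888 = 10.40 kN/m.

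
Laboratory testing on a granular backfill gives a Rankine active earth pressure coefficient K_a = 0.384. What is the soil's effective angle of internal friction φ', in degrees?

K_a = tan²(45° − φ/2) ⇒ 45° − φ/2 = arctan(√0.384) = 31.79°.
φ = 2(45° − 31.79°) = 26.43°.

26.4°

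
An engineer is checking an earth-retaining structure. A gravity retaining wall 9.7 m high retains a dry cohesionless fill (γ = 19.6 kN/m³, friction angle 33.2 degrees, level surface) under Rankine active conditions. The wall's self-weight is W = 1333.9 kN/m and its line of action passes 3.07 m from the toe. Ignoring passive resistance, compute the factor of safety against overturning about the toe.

4.70

K_a = tan²(45° − 33.2°/2) = 0.2924.
P_a = ½K_aγH² = 0.5×0.2924×19.6×9.7² = 269.6 kN/m, acting at H/3 = 3.233 m above the base.
Overturning moment M_o = P_a × H/3 = 269.6 × 3.233 = 871.6.
Resisting moment M_r = W × 3.07 = 1333.9 × 3.07 = 4095.
FS_overturning = M_r/M_o = 4095/871.6 = 4.698.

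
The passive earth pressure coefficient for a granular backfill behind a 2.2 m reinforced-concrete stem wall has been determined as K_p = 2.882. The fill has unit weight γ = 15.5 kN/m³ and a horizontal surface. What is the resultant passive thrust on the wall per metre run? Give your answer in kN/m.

P = ½ K_p γ H² = 0.5 × 2.882 × 15.5 × 2.2² = 108.1 kN/m.

108 kN/m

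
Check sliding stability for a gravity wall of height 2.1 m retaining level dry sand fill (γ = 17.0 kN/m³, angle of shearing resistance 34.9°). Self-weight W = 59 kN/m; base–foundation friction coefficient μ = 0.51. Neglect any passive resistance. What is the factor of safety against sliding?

2.95

K_a = tan²(45° − 34.9°/2) = 0.2721.
P_a = ½K_aγH² = 0.5×0.2721×17.0×2.1² = 10.20 kN/m, acting at H/3 = 0.7000 m above the base.
FS_sliding = μW / P_a = 0.51×59 / 10.20 = 2.950.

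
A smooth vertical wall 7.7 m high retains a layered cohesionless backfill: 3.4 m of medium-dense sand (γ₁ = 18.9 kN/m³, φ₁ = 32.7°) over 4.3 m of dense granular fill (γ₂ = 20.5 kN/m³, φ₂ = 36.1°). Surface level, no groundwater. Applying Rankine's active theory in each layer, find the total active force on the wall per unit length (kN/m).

153 kN/m

K_a1 = tan²(45°−32.7°/2) = 0.2985; K_a2 = tan²(45°−36.1°/2) = 0.2585.
Layer 1: σ at base = K_a1 γ₁ h₁ = 19.18 kPa; P₁ = ½×19.18×3.4 = 32.61.
Layer 2: σ_v at top = γ₁h₁ = 64.26; σ_h top = K_a2×64.26 = 16.61; σ_h base = K_a2×(64.26+20.5×4.3) = 39.40.
P₂ = ½(16.61+39.40)×4.3 = 120.4. Total P_a = 32.61+120.4 = 153.0 kN/m.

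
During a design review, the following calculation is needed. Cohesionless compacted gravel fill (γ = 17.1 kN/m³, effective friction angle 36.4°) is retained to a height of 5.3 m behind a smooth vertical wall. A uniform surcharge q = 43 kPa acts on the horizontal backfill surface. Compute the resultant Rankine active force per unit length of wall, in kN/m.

K_a = tan²(45° − φ/2) = 0.2552.
Soil triangle: ½ K_a γ H² = 0.5×0.2552×17.1×5.3² = 61.28 kN/m.
Surcharge rectangle: K_a q H = 0.2552×43×5.3 = 58.15 kN/m.
Total = 61.28 + 58.15 = 119.4 kN/m.

119 kN/m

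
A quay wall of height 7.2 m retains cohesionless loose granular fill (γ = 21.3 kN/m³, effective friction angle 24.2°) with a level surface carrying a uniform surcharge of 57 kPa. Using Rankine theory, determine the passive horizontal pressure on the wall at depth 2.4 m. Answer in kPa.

K_p = (1 + sin φ)/(1 − sin φ) = 2.389.
σ_v = γz + q = 21.3 × 2.4 + 57 = 108.1 kPa.
σ_h = K_p σ_v = 2.389 × 108.1 = 258.3 kPa.

258 kPa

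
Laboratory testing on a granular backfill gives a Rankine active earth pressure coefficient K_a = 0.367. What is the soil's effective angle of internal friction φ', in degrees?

K_a = tan²(45° − φ/2) ⇒ 45° − φ/2 = arctan(√0.367) = 31.21°.
φ = 2(45° − 31.21°) = 27.58°.

27.6°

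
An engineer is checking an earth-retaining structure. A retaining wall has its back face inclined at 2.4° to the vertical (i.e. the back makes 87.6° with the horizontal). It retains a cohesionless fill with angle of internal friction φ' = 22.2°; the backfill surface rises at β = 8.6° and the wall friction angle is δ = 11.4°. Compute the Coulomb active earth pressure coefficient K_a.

0.489

K_a = sin²(α+φ) / [sin²α · sin(α−δ) · (1 + √{sin(φ+δ)sin(φ−β) / (sin(α−δ)sin(α+β))})²].
With α = 87.6°, φ = 22.2°, δ = 11.4°, β = 8.6°: K_a = 0.4886.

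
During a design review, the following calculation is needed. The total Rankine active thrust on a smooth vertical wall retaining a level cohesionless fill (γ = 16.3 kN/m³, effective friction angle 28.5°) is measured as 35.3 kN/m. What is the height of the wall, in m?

3.50 m

K_a = 0.3540. P_a = ½ K_a γ H² ⇒ H = √(2P_a/(K_a γ)).
H = √(2×35.3/(0.3540×16.3)) = 3.498 m.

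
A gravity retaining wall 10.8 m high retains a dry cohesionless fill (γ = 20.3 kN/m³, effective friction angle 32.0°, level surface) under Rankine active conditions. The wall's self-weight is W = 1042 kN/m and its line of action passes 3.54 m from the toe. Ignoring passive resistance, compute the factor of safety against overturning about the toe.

2.82

K_a = tan²(45° − 32.0°/2) = 0.3073.
P_a = ½K_aγH² = 0.5×0.3073×20.3×10.8² = 363.8 kN/m, acting at H/3 = 3.600 m above the base.
Overturning moment M_o = P_a × H/3 = 363.8 × 3.600 = 1310.
Resisting moment M_r = W × 3.54 = 1042 × 3.54 = 3689.
FS_overturning = M_r/M_o = 3689/1310 = 2.817.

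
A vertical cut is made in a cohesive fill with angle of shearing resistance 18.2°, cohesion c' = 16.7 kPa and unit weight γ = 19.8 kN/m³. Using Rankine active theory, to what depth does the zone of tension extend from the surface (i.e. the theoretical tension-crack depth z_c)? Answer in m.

2.33 m

K_a = tan²(45° − 18.2°/2) = 0.5240; √K_a = 0.7239.
The active pressure is zero where K_a γ z = 2c√K_a, so z_c = 2c/(γ√K_a) = 2×16.7/(19.8×0.7239) = 2.330 m.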